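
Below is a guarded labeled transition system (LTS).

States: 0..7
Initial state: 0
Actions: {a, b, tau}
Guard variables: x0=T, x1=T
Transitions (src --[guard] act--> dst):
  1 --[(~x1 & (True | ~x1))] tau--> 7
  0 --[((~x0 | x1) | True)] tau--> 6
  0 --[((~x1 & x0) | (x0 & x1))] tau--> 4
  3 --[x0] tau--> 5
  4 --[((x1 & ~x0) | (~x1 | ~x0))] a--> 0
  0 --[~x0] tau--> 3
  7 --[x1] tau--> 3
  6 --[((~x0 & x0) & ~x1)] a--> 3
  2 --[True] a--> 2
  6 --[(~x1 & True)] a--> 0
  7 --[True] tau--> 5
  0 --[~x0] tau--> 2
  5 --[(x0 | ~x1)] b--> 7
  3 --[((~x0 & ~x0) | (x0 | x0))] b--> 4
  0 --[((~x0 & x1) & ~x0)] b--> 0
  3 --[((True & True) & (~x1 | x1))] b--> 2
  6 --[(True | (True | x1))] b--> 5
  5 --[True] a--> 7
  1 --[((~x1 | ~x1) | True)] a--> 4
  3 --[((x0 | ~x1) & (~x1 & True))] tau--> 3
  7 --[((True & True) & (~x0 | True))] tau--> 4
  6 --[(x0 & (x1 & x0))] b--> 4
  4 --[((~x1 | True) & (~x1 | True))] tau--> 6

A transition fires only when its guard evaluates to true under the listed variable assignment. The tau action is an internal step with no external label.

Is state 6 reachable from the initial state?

Answer: REACHABLE

Working:
After dropping false guards: 15 live edges.
depth 0: {0}
depth 1: {4,6}  now seen {0,4,6}
depth 2: {5}  now seen {0,4,5,6}
depth 3: {7}  now seen {0,4,5,6,7}
depth 4: {3}  now seen {0,3,4,5,6,7}
depth 5: {2}  now seen {0,2,3,4,5,6,7}
Reach set: {0,2,3,4,5,6,7}
trace reaching 6: tau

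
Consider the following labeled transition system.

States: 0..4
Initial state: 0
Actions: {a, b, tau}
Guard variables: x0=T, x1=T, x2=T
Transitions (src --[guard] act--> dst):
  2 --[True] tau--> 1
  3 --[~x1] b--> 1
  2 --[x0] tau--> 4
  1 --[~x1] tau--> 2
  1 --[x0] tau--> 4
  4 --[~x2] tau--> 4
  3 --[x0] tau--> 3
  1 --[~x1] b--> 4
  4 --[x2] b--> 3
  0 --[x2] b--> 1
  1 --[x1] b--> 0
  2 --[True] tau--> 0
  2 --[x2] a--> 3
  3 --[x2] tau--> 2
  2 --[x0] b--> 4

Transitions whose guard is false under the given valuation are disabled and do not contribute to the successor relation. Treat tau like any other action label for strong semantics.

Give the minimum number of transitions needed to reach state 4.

Answer: 2

Working:
Layered search for 4:
  L0 = {0}
  L1 = {1}
  L2 = {4}
4 enters at depth 2; path b·tau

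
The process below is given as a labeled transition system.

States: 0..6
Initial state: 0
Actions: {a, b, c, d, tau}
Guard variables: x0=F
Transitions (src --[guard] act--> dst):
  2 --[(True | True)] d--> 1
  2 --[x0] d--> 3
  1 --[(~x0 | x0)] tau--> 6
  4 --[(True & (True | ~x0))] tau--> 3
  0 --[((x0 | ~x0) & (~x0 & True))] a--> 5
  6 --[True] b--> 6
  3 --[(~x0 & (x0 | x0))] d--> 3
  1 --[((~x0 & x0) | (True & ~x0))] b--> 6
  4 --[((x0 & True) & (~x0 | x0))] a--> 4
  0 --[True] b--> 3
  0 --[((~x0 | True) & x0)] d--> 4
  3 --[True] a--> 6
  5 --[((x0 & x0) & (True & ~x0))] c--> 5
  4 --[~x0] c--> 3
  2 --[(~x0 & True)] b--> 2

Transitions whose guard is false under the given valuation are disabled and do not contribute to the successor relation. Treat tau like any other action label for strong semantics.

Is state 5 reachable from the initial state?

10 transition(s) survive guard evaluation.
L0 = {0}
L1 = {3,5}  cumulative {0,3,5}
L2 = {6}  cumulative {0,3,5,6}
R = {0,3,5,6}
witness 5: a

Answer: REACHABLE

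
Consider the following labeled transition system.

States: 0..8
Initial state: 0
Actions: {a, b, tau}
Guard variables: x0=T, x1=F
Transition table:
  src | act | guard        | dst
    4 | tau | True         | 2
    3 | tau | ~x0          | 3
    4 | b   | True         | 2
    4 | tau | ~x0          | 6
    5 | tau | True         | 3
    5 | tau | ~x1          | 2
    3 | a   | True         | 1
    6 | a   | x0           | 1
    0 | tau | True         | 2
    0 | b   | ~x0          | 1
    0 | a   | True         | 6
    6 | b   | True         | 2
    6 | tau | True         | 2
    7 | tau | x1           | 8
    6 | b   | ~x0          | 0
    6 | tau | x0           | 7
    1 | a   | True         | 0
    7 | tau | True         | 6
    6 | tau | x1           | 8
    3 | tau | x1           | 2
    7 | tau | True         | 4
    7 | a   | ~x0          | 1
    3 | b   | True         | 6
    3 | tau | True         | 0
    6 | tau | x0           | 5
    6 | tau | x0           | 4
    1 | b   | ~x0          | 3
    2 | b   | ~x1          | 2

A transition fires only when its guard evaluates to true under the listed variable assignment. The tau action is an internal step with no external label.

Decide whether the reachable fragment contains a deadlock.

Reachable = {0,1,2,3,4,5,6,7}
  0: a→6  tau→2  [2 out]
  1: a→0  [1 out]
  2: b→2  [1 out]
  3: a→1  b→6  tau→0  [3 out]
  4: b→2  tau→2  [2 out]
  5: tau→2  tau→3  [2 out]
  6: a→1  b→2  tau→2  tau→4  tau→5  tau→7  [6 out]
  7: tau→4  tau→6  [2 out]

Answer: DEADLOCK-FREE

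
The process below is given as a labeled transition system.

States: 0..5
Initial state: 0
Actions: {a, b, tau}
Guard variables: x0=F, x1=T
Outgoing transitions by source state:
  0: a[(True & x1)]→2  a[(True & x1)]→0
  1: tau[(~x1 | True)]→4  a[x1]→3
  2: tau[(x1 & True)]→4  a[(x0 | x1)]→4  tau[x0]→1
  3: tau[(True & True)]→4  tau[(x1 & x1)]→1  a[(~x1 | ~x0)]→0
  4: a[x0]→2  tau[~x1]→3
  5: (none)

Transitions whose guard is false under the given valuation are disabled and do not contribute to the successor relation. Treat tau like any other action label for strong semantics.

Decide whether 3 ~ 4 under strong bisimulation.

Answer: NOT BISIMILAR

Trace:
Refine partition for ~:
  P[0] = {{0,1,2,3,4,5}}
  P[1] = {{0},{1,2,3},{4,5}}
  P[2] = {{0},{1},{2},{3},{4,5}}
Fixed point at round 3; 5 class(es).
3∈{3}, 4∈{4,5}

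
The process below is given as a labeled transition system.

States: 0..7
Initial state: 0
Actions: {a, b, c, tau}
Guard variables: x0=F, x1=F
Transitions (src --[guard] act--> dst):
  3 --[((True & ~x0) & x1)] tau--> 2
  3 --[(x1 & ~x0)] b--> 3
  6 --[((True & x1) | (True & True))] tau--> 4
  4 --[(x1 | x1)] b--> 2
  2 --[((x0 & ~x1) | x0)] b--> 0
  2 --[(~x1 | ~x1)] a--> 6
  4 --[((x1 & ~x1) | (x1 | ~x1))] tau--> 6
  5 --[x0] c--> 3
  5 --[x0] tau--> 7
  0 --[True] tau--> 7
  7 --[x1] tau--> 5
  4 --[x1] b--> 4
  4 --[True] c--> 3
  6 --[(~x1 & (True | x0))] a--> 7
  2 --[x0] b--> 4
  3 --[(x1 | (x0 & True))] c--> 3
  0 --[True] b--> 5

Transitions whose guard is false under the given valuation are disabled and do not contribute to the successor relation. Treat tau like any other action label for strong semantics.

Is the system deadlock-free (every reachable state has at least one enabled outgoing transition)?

Answer: DEADLOCK at state 5

Working:
Reach set: {0,5,7}
  0: b→5  tau→7  [2 exit(s)]
  5: ∅  [no exit]
  7: ∅  [no exit]
trace reaching 5: b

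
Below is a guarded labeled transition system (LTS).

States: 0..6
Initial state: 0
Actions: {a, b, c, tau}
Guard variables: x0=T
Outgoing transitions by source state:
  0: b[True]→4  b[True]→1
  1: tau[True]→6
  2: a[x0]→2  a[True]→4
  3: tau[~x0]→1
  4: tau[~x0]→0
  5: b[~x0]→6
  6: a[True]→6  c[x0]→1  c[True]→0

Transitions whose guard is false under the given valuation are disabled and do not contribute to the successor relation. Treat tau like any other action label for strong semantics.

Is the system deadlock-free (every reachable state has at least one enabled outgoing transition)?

R = {0,1,4,6}
  0: b→1  b→4  [deg 2]
  1: tau→6  [deg 1]
  4: ∅  [STUCK]
  6: a→6  c→0  c→1  [deg 3]
witness 4: b

Answer: DEADLOCK at state 4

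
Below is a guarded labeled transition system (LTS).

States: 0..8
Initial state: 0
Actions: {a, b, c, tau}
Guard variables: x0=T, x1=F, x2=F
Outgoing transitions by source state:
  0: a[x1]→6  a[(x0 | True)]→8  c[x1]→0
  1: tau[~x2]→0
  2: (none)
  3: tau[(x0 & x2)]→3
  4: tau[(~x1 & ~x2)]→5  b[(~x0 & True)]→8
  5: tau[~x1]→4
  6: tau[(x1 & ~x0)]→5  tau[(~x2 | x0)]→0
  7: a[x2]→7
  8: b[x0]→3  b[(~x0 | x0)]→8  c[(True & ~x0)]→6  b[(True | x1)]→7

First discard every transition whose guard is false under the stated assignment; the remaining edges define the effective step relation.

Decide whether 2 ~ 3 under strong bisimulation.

Compute ~ classes (split until stable):
  round 0: {{0,1,2,3,4,5,6,7,8}}
  round 1: {{0},{1,4,5,6},{2,3,7},{8}}
  round 2: {{0},{1,6},{2,3,7},{4,5},{8}}
stable after 3 split(s): 5 block(s)
class of 2: {2,3,7}; class of 3: {2,3,7}

Answer: BISIMILAR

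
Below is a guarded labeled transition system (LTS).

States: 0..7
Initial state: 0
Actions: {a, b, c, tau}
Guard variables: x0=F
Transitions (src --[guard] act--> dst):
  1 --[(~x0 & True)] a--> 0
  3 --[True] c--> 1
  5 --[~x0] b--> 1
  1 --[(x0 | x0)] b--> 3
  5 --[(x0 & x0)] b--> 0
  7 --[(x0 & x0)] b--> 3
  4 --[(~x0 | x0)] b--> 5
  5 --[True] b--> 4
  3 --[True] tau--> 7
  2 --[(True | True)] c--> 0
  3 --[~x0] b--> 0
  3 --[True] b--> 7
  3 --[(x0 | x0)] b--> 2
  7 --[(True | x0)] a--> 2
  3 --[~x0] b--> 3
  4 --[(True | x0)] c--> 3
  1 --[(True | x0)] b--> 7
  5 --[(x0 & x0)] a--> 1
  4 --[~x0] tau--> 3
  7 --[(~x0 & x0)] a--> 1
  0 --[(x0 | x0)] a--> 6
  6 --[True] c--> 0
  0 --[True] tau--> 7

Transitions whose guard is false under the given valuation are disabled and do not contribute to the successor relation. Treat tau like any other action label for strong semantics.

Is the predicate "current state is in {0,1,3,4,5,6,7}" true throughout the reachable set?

Allowed set {0,1,3,4,5,6,7}
Reach set: {0,2,7}
  0: ✓
  2: ✗ unsafe
  7: ✓
counterexample path to 2: tau·a

Answer: INVARIANT VIOLATED at state 2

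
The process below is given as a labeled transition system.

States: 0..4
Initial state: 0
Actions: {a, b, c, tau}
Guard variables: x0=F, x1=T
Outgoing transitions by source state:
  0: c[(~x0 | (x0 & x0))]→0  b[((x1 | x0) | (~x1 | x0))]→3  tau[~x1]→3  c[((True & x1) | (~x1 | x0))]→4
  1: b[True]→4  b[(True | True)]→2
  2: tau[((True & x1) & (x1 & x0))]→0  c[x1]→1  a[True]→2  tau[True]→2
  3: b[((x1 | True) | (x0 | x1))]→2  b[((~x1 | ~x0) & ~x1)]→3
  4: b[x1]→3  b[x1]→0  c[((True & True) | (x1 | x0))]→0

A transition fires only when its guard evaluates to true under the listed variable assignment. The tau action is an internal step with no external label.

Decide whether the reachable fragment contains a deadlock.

Answer: DEADLOCK-FREE

Analysis:
R = {0,1,2,3,4}
  0: b→3  c→0  c→4  [3 exit(s)]
  1: b→2  b→4  [2 exit(s)]
  2: a→2  c→1  tau→2  [3 exit(s)]
  3: b→2  [1 exit(s)]
  4: b→0  b→3  c→0  [3 exit(s)]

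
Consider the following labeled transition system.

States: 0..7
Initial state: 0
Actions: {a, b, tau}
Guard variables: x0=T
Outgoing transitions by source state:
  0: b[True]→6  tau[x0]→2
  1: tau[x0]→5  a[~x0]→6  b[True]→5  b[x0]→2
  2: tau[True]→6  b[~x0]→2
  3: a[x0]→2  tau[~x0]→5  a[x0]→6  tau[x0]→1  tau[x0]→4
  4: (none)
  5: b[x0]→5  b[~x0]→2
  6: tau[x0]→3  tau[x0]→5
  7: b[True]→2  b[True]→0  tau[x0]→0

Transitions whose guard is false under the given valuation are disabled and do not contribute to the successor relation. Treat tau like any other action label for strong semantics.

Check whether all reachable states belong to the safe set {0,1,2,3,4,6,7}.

Safe = {0,1,2,3,4,6,7}
Reach set: {0,1,2,3,4,5,6}
  0: ✓
  1: ✓
  2: ✓
  3: ✓
  4: ✓
  5: VIOLATES
  6: ✓
witness against invariant: b·tau → 5

Answer: INVARIANT VIOLATED at state 5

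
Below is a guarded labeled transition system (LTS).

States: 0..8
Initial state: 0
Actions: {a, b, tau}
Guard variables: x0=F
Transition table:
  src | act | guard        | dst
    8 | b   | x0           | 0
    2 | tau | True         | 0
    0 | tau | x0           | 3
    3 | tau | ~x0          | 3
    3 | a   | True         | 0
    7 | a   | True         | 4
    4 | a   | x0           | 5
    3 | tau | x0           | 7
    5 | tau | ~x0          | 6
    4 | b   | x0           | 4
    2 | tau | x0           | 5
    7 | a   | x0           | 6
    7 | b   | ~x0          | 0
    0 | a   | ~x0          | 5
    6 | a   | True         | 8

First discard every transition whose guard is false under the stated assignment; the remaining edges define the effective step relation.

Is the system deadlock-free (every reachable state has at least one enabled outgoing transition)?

Answer: DEADLOCK at state 8

Analysis:
R = {0,5,6,8}
  0: a→5  [1 exit(s)]
  5: tau→6  [1 exit(s)]
  6: a→8  [1 exit(s)]
  8: ∅  [STUCK]
trace reaching 8: a·tau·a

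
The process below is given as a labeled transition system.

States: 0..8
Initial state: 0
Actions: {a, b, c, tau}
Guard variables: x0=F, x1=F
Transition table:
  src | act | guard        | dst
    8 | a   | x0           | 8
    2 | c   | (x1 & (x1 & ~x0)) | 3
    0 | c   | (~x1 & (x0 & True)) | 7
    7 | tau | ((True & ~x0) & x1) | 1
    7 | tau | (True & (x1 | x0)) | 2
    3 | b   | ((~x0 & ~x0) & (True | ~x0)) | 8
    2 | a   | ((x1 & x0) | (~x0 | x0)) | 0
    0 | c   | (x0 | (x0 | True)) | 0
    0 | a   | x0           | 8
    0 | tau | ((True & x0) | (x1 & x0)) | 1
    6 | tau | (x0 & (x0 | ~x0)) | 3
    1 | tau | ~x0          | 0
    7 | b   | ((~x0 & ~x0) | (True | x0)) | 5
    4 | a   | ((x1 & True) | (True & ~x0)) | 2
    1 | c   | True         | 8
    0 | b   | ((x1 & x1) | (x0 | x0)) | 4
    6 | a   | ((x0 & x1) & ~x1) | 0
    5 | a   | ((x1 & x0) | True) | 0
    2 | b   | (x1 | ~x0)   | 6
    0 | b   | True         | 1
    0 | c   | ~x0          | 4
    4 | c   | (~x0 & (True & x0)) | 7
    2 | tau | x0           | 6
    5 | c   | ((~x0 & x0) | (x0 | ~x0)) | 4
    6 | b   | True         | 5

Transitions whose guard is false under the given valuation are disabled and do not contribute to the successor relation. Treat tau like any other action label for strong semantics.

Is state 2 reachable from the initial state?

13 transition(s) survive guard evaluation.
Layer 0: {0}
Layer 1: {1,4}  now seen {0,1,4}
Layer 2: {2,8}  now seen {0,1,2,4,8}
Layer 3: {6}  now seen {0,1,2,4,6,8}
Layer 4: {5}  now seen {0,1,2,4,5,6,8}
Reachable = {0,1,2,4,5,6,8}
trace reaching 2: c·a

Answer: REACHABLE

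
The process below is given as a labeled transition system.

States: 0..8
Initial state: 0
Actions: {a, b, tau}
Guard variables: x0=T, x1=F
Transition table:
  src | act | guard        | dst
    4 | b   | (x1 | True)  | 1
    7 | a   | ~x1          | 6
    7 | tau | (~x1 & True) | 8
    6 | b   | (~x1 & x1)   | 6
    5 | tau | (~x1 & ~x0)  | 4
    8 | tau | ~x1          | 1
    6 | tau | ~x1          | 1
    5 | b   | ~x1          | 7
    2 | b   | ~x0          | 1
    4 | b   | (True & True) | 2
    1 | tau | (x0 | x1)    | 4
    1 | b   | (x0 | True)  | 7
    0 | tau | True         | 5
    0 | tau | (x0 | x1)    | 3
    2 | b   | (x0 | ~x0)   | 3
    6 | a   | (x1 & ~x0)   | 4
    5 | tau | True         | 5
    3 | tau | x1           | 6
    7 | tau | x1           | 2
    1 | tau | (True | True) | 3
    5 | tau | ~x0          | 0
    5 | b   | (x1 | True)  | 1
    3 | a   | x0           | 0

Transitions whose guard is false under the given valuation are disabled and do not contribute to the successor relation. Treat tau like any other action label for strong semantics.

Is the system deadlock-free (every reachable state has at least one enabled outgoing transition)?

R = {0,1,2,3,4,5,6,7,8}
  0: tau→3  tau→5  [deg 2]
  1: b→7  tau→3  tau→4  [deg 3]
  2: b→3  [deg 1]
  3: a→0  [deg 1]
  4: b→1  b→2  [deg 2]
  5: b→1  b→7  tau→5  [deg 3]
  6: tau→1  [deg 1]
  7: a→6  tau→8  [deg 2]
  8: tau→1  [deg 1]

Answer: DEADLOCK-FREE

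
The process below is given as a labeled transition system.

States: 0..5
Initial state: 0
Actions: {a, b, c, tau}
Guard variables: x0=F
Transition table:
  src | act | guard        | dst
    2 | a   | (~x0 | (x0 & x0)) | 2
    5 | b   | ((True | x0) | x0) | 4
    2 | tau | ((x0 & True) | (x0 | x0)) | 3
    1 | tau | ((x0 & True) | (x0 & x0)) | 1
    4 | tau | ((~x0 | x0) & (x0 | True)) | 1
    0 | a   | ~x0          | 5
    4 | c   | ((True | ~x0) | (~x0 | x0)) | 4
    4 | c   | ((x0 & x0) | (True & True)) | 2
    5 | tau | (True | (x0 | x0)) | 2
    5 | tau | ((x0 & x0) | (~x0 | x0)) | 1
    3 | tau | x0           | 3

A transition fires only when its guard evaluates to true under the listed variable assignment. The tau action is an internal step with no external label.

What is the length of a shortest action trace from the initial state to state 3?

Answer: UNREACHABLE

Working:
Layered search for 3:
  Layer 0: {0}
  Layer 1: {5}
  Layer 2: {1,2,4}
3 never appears.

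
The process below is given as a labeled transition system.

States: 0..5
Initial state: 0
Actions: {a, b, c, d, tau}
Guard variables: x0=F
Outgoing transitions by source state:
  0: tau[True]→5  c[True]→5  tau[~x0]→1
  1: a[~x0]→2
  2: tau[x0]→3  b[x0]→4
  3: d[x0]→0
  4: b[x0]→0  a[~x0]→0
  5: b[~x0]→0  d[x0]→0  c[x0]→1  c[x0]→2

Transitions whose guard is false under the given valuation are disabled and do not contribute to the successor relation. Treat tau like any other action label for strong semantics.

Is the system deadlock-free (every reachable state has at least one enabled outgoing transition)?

Answer: DEADLOCK at state 2

Working:
Reach set: {0,1,2,5}
  0: c→5  tau→1  tau→5  [3 exit(s)]
  1: a→2  [1 exit(s)]
  2: ∅  [deadlock]
  5: b→0  [1 exit(s)]
trace reaching 2: tau·a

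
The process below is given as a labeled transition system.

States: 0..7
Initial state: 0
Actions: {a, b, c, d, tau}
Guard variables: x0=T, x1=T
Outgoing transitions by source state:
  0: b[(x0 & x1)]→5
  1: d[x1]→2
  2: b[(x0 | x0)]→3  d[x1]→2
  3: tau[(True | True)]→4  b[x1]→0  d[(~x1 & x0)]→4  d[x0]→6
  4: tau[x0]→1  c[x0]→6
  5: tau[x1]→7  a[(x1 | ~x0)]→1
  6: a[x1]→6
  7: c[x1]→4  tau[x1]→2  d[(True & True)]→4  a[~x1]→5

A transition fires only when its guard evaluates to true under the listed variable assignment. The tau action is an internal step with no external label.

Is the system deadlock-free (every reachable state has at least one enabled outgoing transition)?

Answer: DEADLOCK-FREE

Trace:
R = {0,1,2,3,4,5,6,7}
  0: b→5  [1 exit(s)]
  1: d→2  [1 exit(s)]
  2: b→3  d→2  [2 exit(s)]
  3: b→0  d→6  tau→4  [3 exit(s)]
  4: c→6  tau→1  [2 exit(s)]
  5: a→1  tau→7  [2 exit(s)]
  6: a→6  [1 exit(s)]
  7: c→4  d→4  tau→2  [3 exit(s)]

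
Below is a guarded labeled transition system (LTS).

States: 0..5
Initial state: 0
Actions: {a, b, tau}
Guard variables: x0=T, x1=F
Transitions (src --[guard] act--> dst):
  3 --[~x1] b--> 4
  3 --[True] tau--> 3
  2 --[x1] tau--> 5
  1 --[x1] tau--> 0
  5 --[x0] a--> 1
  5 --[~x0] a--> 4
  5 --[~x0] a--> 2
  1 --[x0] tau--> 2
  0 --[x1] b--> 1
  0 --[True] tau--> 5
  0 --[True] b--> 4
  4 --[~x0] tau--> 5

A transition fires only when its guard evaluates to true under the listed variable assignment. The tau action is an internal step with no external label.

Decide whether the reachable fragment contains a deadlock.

R = {0,1,2,4,5}
  0: b→4  tau→5  [2 out]
  1: tau→2  [1 out]
  2: ∅  [STUCK]
  4: ∅  [STUCK]
  5: a→1  [1 out]
witness 2: tau·a·tau

Answer: DEADLOCK at state 2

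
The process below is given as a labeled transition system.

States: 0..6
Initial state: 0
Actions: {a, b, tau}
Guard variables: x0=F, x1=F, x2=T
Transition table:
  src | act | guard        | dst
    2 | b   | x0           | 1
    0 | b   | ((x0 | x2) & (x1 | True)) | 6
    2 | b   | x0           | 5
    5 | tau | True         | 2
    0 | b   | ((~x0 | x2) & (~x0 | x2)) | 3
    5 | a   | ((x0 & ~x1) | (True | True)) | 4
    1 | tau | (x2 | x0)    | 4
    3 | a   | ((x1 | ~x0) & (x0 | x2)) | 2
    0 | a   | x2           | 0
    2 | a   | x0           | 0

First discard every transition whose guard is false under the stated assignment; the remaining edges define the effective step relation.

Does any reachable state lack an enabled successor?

R = {0,2,3,6}
  0: a→0  b→3  b→6  [3 exit(s)]
  2: ∅  [deadlock]
  3: a→2  [1 exit(s)]
  6: ∅  [deadlock]
witness 2: b·a

Answer: DEADLOCK at state 2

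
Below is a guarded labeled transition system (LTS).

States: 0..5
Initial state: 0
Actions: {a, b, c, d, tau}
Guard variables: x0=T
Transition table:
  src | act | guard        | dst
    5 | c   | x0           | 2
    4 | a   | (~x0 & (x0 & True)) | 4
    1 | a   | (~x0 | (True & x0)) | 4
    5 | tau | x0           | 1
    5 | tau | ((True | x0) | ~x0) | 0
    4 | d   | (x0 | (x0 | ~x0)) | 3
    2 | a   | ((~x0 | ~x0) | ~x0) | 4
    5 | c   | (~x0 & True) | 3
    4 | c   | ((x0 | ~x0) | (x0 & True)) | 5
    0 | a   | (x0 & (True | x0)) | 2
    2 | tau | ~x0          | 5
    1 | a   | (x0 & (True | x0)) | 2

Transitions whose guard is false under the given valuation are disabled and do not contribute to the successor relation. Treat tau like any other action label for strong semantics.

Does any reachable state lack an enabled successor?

Answer: DEADLOCK at state 2

Trace:
Reach set: {0,2}
  0: a→2  [deg 1]
  2: ∅  [no exit]
Path to 2: a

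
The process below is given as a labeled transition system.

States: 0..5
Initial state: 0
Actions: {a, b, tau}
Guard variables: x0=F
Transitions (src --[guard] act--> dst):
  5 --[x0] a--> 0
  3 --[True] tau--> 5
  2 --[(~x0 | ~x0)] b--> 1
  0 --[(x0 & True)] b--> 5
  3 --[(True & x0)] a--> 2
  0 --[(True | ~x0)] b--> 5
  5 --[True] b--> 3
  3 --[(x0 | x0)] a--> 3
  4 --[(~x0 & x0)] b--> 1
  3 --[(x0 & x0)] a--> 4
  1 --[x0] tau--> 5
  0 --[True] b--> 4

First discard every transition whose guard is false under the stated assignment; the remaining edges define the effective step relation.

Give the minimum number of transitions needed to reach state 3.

Breadth-first toward 3:
  Layer 0: {0}
  Layer 1: {4,5}
  Layer 2: {3}
first hit 3 at d=2 via b·b

Answer: 2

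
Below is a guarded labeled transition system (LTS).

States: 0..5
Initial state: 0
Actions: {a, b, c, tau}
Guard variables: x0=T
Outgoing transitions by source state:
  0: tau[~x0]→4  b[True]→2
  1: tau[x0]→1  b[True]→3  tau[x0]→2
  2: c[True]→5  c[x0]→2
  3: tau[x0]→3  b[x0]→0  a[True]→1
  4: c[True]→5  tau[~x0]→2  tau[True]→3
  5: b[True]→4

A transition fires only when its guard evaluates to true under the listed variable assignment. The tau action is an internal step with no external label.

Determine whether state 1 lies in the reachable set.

Answer: REACHABLE

Working:
Guard filter leaves 12 enabled edge(s).
depth 0: {0}
depth 1: {2}  cumulative {0,2}
depth 2: {5}  cumulative {0,2,5}
depth 3: {4}  cumulative {0,2,4,5}
depth 4: {3}  cumulative {0,2,3,4,5}
depth 5: {1}  cumulative {0,1,2,3,4,5}
Reachable = {0,1,2,3,4,5}
witness 1: b·c·b·tau·a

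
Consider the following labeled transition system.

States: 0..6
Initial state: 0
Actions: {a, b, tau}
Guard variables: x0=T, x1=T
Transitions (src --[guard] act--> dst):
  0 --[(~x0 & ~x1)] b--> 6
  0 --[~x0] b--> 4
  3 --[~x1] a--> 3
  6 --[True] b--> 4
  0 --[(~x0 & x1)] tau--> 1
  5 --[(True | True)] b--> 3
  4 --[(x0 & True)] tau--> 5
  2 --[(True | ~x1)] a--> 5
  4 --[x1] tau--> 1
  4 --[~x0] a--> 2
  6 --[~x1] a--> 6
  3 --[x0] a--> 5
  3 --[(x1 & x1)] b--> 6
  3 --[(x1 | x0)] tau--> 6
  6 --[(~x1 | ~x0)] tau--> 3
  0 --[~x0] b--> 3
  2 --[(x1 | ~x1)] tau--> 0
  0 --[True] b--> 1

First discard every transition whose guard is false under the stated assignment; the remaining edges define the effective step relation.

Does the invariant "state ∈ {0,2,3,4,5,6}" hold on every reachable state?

Answer: INVARIANT VIOLATED at state 1

Analysis:
Allowed set {0,2,3,4,5,6}
R = {0,1}
  0: ok
  1: ✗ unsafe
counterexample path to 1: b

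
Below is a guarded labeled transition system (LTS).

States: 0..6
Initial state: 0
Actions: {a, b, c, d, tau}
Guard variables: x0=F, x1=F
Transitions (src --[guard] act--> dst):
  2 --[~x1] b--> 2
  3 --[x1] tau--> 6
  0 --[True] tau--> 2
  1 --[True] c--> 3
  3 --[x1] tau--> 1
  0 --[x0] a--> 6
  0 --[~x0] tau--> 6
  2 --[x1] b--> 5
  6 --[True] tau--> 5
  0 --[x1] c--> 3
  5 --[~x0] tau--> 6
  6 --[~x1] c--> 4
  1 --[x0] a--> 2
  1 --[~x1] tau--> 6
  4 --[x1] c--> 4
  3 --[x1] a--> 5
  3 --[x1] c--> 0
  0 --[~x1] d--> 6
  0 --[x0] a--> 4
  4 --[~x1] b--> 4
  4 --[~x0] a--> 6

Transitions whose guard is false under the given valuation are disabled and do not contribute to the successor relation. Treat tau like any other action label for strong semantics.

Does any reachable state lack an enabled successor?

Answer: DEADLOCK-FREE

Trace:
R = {0,2,4,5,6}
  0: d→6  tau→2  tau→6  [3 exit(s)]
  2: b→2  [1 exit(s)]
  4: a→6  b→4  [2 exit(s)]
  5: tau→6  [1 exit(s)]
  6: c→4  tau→5  [2 exit(s)]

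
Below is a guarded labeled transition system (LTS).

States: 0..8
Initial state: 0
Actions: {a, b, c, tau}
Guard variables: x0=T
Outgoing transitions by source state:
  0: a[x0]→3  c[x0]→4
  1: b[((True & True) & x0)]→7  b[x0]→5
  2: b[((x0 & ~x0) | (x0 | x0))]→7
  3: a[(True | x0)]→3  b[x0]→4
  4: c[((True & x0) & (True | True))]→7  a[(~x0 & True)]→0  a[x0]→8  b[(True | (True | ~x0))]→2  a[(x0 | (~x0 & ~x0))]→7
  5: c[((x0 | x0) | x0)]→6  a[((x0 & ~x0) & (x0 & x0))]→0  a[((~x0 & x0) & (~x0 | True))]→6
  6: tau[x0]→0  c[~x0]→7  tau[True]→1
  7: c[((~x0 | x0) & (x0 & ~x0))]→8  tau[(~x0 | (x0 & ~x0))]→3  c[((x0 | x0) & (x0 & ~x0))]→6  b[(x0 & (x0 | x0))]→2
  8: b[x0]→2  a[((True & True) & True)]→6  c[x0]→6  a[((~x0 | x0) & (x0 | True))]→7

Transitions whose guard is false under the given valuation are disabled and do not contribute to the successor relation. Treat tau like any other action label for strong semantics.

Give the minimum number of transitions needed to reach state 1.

Layered search for 1:
  depth 0: {0}
  depth 1: {3,4}
  depth 2: {2,7,8}
  depth 3: {6}
  depth 4: {1}
1 enters at depth 4; path c·a·a·tau

Answer: 4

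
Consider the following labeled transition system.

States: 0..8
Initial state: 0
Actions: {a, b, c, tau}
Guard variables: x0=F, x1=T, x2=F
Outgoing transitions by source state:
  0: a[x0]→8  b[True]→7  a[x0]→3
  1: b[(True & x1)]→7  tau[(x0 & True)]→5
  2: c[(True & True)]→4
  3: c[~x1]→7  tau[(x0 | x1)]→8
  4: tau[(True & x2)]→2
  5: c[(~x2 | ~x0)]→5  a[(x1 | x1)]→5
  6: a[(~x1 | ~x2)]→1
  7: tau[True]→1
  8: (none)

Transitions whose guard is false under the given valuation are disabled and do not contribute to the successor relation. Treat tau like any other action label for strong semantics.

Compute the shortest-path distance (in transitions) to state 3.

Answer: UNREACHABLE

Trace:
BFS to 3:
  depth 0: {0}
  depth 1: {7}
  depth 2: {1}
3 never appears.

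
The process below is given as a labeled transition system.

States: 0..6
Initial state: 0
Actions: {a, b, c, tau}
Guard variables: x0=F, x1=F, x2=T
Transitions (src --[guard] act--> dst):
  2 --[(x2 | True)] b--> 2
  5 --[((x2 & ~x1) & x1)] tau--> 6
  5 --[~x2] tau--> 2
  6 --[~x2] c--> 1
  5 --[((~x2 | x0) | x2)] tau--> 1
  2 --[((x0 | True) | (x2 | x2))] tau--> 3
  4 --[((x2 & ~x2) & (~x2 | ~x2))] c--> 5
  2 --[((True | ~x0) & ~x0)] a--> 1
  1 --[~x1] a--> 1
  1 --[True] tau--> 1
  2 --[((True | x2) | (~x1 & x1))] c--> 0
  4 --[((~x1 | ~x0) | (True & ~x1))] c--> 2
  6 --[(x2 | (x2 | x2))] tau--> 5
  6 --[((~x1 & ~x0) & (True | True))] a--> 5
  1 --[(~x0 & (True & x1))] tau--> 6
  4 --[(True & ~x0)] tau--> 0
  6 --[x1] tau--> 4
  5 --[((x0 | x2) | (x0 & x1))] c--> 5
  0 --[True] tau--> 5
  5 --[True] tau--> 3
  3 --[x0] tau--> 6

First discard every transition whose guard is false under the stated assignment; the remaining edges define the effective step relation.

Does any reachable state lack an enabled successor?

Answer: DEADLOCK at state 3

Trace:
Reach set: {0,1,3,5}
  0: tau→5  [1 exit(s)]
  1: a→1  tau→1  [2 exit(s)]
  3: ∅  [deadlock]
  5: c→5  tau→1  tau→3  [3 exit(s)]
trace reaching 3: tau·tau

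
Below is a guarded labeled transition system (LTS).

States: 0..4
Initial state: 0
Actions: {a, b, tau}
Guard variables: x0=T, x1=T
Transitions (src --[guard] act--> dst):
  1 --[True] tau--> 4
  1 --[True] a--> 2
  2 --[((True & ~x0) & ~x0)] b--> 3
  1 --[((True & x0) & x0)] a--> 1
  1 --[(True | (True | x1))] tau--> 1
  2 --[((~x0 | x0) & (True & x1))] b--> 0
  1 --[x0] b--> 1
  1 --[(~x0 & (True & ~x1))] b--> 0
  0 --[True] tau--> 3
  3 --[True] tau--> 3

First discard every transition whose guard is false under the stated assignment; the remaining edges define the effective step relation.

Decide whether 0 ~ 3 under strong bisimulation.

Compute ~ classes (split until stable):
  π0 = {{0,1,2,3,4}}
  π1 = {{0,3},{1},{2},{4}}
Fixed point at round 2; 4 class(es).
class of 0: {0,3}; class of 3: {0,3}

Answer: BISIMILAR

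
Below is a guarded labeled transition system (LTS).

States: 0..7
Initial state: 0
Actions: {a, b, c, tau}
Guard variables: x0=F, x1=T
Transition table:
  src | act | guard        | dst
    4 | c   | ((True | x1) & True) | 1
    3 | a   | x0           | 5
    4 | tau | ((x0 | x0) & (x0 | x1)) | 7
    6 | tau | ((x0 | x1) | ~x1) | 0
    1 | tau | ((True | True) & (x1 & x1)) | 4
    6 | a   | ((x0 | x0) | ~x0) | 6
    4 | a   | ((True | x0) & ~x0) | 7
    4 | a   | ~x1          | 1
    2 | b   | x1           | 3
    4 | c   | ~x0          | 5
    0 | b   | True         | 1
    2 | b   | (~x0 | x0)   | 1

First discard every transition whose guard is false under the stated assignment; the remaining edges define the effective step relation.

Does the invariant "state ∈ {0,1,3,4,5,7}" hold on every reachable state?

Answer: INVARIANT HOLDS

Analysis:
Safe = {0,1,3,4,5,7}
R = {0,1,4,5,7}
  0: ok
  1: ok
  4: ok
  5: ok
  7: ok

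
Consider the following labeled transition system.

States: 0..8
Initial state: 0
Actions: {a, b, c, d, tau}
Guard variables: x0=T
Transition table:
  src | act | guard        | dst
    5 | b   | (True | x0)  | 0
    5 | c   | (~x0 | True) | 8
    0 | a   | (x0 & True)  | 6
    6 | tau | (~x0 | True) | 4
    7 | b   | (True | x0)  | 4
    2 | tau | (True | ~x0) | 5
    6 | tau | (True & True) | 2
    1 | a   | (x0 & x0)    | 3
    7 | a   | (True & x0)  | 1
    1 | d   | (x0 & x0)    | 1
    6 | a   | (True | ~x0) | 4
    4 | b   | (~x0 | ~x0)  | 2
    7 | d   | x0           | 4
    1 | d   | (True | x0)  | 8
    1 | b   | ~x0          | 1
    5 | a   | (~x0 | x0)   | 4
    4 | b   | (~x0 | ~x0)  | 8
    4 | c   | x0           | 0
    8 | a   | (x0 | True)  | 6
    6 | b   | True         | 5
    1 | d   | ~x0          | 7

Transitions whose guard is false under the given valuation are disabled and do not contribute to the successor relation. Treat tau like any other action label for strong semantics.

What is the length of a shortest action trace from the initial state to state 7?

Answer: UNREACHABLE

Trace:
Breadth-first toward 7:
  L0 = {0}
  L1 = {6}
  L2 = {2,4,5}
  L3 = {8}
7 never appears.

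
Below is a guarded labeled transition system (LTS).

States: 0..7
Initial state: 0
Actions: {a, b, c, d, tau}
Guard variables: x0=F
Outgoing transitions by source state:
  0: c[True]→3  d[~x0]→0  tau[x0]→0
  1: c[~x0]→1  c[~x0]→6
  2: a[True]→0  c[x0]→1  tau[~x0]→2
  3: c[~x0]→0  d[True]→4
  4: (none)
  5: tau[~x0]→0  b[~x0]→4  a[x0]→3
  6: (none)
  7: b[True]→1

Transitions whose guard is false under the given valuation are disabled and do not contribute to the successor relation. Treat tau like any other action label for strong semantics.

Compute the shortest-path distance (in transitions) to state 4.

Answer: 2

Working:
Layered search for 4:
  Layer 0: {0}
  Layer 1: {3}
  Layer 2: {4}
first hit 4 at d=2 via c·d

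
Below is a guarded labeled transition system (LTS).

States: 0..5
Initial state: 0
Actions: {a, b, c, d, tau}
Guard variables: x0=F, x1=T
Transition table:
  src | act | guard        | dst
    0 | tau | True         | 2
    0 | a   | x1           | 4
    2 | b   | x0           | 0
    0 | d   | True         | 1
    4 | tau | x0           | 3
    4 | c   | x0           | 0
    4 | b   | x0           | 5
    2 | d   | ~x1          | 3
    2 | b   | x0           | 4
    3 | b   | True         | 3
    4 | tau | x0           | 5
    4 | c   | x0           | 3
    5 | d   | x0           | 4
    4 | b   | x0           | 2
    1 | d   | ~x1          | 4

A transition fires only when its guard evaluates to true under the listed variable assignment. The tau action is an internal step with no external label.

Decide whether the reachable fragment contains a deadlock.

Answer: DEADLOCK at state 1

Analysis:
R = {0,1,2,4}
  0: a→4  d→1  tau→2  [3 out]
  1: ∅  [STUCK]
  2: ∅  [STUCK]
  4: ∅  [STUCK]
trace reaching 1: d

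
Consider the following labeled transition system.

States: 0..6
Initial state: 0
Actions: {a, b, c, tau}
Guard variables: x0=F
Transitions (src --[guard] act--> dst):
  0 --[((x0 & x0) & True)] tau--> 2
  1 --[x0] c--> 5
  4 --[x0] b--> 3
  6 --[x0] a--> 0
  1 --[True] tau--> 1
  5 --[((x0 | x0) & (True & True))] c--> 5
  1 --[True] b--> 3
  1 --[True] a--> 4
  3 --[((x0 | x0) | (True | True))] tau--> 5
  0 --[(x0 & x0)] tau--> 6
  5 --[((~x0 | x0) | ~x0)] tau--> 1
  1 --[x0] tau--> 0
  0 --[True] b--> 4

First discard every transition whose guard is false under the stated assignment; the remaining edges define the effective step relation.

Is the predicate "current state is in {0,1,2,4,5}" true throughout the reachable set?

Answer: INVARIANT HOLDS

Working:
Inv-set: {0,1,2,4,5}
Reach set: {0,4}
  0: ok
  4: ok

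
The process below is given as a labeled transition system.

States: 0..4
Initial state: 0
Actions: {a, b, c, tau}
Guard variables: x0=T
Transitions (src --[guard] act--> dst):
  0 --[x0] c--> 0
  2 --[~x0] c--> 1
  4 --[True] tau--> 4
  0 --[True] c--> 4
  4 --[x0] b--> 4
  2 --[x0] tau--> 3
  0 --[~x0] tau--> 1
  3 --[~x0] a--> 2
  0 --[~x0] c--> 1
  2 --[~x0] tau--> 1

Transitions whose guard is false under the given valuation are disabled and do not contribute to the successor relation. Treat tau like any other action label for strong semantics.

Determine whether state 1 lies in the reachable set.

Answer: UNREACHABLE

Working:
5 transition(s) survive guard evaluation.
L0 = {0}
L1 = {4}  total {0,4}
Reach set: {0,4}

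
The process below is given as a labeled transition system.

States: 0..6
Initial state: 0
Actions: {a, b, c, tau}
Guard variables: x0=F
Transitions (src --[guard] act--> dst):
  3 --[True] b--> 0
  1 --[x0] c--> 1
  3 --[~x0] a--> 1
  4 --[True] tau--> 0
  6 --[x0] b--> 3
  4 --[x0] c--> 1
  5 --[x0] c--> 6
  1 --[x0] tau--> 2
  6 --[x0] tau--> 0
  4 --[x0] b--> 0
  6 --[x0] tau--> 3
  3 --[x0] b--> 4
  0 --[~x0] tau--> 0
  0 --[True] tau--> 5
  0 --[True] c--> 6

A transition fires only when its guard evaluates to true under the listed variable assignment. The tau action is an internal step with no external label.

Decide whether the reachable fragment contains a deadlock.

Answer: DEADLOCK at state 5

Working:
R = {0,5,6}
  0: c→6  tau→0  tau→5  [3 exit(s)]
  5: ∅  [no exit]
  6: ∅  [no exit]
trace reaching 5: tau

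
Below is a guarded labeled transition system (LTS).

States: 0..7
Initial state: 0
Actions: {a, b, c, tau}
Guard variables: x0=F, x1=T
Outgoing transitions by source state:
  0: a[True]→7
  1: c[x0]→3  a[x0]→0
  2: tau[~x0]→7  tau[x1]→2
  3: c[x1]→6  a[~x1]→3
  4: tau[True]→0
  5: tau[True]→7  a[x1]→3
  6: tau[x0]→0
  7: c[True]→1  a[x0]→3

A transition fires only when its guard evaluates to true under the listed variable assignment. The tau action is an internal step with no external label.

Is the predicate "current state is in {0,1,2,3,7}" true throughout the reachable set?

Allowed set {0,1,2,3,7}
Reachable = {0,1,7}
  0: ✓
  1: ✓
  7: ✓

Answer: INVARIANT HOLDS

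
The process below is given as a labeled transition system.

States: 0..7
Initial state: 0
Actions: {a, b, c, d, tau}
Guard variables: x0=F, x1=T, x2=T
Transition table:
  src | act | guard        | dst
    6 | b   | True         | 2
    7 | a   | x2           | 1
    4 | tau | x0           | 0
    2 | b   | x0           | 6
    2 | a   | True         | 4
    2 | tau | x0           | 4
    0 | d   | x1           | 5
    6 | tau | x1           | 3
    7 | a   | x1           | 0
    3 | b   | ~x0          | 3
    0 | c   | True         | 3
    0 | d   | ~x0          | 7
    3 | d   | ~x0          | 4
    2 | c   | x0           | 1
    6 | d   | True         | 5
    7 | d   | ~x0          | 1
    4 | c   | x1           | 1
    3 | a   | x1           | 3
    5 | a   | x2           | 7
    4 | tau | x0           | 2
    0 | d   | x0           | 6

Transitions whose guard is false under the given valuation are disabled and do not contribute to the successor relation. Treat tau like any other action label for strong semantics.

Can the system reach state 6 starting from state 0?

Answer: UNREACHABLE

Working:
Guard filter leaves 15 enabled edge(s).
depth 0: {0}
depth 1: {3,5,7}  now seen {0,3,5,7}
depth 2: {1,4}  now seen {0,1,3,4,5,7}
Reach set: {0,1,3,4,5,7}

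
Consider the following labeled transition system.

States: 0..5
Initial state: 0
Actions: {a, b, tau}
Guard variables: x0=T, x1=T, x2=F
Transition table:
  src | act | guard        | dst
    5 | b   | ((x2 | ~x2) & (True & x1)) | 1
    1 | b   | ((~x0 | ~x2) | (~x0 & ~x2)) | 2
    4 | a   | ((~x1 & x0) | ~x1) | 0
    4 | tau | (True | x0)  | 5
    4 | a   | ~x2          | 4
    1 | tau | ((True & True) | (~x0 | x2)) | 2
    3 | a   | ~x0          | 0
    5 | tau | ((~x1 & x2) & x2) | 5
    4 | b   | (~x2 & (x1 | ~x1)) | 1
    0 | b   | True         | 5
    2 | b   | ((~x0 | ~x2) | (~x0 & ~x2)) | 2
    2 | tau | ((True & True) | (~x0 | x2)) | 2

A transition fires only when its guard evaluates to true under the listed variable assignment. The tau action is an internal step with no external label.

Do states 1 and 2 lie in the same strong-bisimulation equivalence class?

Answer: BISIMILAR

Analysis:
Compute ~ classes (split until stable):
  round 0: {{0,1,2,3,4,5}}
  round 1: {{0,5},{1,2},{3},{4}}
  round 2: {{0},{1,2},{3},{4},{5}}
5 equivalence class(es) (converged in 3)
class of 1: {1,2}; class of 2: {1,2}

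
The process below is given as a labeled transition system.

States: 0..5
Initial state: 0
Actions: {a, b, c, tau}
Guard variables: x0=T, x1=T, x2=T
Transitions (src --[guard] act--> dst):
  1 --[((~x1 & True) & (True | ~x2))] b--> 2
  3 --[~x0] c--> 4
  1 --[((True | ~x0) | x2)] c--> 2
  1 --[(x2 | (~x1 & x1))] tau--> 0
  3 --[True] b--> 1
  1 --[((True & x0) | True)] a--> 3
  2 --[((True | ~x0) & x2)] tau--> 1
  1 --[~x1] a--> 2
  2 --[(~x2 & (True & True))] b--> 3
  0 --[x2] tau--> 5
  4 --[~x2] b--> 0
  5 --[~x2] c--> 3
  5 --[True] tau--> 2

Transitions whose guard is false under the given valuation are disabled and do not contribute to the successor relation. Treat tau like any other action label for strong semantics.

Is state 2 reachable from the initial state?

Answer: REACHABLE

Analysis:
After dropping false guards: 7 live edges.
L0 = {0}
L1 = {5}  cumulative {0,5}
L2 = {2}  cumulative {0,2,5}
L3 = {1}  cumulative {0,1,2,5}
L4 = {3}  cumulative {0,1,2,3,5}
Reachable = {0,1,2,3,5}
trace reaching 2: tau·tau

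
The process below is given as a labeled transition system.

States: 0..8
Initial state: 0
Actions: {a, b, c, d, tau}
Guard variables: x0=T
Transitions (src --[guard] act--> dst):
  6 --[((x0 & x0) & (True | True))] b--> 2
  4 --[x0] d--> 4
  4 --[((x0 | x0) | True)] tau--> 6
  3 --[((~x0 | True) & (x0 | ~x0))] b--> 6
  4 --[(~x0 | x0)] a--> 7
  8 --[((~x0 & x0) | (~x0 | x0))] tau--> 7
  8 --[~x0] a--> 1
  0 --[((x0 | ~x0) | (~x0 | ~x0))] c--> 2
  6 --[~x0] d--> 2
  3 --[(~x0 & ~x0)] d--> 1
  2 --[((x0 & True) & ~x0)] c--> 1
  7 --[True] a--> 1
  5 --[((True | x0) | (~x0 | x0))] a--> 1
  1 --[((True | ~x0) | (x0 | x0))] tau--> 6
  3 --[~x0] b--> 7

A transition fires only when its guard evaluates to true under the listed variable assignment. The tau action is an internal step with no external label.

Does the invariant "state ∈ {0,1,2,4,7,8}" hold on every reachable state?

Safe = {0,1,2,4,7,8}
Reachable = {0,2}
  0: ok
  2: ok

Answer: INVARIANT HOLDS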